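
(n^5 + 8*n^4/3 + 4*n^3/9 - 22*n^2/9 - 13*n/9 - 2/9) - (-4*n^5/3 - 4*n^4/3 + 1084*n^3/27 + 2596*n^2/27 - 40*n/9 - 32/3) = 7*n^5/3 + 4*n^4 - 1072*n^3/27 - 2662*n^2/27 + 3*n + 94/9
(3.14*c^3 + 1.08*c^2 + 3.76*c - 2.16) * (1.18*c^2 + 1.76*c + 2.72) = 3.7052*c^5 + 6.8008*c^4 + 14.8784*c^3 + 7.0064*c^2 + 6.4256*c - 5.8752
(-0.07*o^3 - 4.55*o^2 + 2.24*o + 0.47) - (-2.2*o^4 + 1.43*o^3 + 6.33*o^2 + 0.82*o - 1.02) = 2.2*o^4 - 1.5*o^3 - 10.88*o^2 + 1.42*o + 1.49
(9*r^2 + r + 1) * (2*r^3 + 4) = 18*r^5 + 2*r^4 + 2*r^3 + 36*r^2 + 4*r + 4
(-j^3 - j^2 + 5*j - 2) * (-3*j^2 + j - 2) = 3*j^5 + 2*j^4 - 14*j^3 + 13*j^2 - 12*j + 4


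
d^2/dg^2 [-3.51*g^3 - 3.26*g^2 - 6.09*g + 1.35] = -21.06*g - 6.52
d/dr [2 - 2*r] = -2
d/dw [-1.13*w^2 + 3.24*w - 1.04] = 3.24 - 2.26*w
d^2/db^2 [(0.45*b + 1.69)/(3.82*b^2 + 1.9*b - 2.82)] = ((0.45*b + 1.69)*(7.64*b + 1.9)*(15.28*b + 3.8) - (10.314*b + 14.6216)*(3.82*b^2 + 1.9*b - 2.82))/(3.82*b^2 + 1.9*b - 2.82)^3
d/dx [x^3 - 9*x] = 3*x^2 - 9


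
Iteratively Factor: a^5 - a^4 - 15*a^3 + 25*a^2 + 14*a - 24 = (a - 1)*(a^4 - 15*a^2 + 10*a + 24) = (a - 1)*(a + 4)*(a^3 - 4*a^2 + a + 6) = (a - 1)*(a + 1)*(a + 4)*(a^2 - 5*a + 6) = (a - 3)*(a - 1)*(a + 1)*(a + 4)*(a - 2)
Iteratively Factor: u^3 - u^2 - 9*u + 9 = (u - 1)*(u^2 - 9) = (u - 3)*(u - 1)*(u + 3)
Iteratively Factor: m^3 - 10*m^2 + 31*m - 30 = (m - 3)*(m^2 - 7*m + 10) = (m - 3)*(m - 2)*(m - 5)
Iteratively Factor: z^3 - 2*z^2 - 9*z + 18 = (z - 2)*(z^2 - 9) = (z - 2)*(z + 3)*(z - 3)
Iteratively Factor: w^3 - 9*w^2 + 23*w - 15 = (w - 3)*(w^2 - 6*w + 5) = (w - 3)*(w - 1)*(w - 5)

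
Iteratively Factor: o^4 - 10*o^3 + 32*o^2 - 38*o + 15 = (o - 1)*(o^3 - 9*o^2 + 23*o - 15) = (o - 5)*(o - 1)*(o^2 - 4*o + 3) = (o - 5)*(o - 1)^2*(o - 3)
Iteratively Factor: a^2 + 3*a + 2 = (a + 2)*(a + 1)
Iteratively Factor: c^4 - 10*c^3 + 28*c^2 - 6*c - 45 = (c + 1)*(c^3 - 11*c^2 + 39*c - 45) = (c - 5)*(c + 1)*(c^2 - 6*c + 9) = (c - 5)*(c - 3)*(c + 1)*(c - 3)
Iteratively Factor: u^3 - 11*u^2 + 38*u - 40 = (u - 4)*(u^2 - 7*u + 10) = (u - 4)*(u - 2)*(u - 5)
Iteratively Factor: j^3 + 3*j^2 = (j)*(j^2 + 3*j) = j^2*(j + 3)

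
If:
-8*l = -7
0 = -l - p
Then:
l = 7/8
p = -7/8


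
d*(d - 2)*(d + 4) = d^3 + 2*d^2 - 8*d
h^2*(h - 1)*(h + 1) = h^4 - h^2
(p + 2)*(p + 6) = p^2 + 8*p + 12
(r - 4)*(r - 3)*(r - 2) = r^3 - 9*r^2 + 26*r - 24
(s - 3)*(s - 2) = s^2 - 5*s + 6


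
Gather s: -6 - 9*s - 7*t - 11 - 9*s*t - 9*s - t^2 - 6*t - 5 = s*(-9*t - 18) - t^2 - 13*t - 22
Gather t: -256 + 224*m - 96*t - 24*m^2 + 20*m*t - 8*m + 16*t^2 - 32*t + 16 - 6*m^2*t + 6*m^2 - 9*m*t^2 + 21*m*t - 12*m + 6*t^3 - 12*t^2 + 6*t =-18*m^2 + 204*m + 6*t^3 + t^2*(4 - 9*m) + t*(-6*m^2 + 41*m - 122) - 240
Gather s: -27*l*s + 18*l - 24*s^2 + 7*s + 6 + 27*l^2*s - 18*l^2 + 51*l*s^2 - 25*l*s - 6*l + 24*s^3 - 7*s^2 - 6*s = -18*l^2 + 12*l + 24*s^3 + s^2*(51*l - 31) + s*(27*l^2 - 52*l + 1) + 6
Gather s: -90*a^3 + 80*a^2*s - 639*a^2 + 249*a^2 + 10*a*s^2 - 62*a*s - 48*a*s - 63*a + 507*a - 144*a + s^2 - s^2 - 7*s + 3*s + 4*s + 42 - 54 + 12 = -90*a^3 - 390*a^2 + 10*a*s^2 + 300*a + s*(80*a^2 - 110*a)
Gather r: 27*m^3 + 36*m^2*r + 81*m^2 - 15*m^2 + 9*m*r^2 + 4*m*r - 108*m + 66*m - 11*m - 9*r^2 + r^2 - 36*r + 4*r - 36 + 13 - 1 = 27*m^3 + 66*m^2 - 53*m + r^2*(9*m - 8) + r*(36*m^2 + 4*m - 32) - 24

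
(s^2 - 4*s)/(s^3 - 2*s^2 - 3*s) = (4 - s)/(-s^2 + 2*s + 3)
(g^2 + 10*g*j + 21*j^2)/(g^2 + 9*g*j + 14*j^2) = (g + 3*j)/(g + 2*j)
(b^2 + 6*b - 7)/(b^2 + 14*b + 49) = (b - 1)/(b + 7)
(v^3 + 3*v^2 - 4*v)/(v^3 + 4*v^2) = (v - 1)/v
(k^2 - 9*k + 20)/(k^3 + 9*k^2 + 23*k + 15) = (k^2 - 9*k + 20)/(k^3 + 9*k^2 + 23*k + 15)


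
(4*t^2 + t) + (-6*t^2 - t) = -2*t^2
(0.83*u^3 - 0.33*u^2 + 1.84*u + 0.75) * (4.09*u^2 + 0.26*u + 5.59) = 3.3947*u^5 - 1.1339*u^4 + 12.0795*u^3 + 1.7012*u^2 + 10.4806*u + 4.1925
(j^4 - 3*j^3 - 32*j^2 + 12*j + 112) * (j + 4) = j^5 + j^4 - 44*j^3 - 116*j^2 + 160*j + 448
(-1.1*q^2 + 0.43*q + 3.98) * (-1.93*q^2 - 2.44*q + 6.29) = 2.123*q^4 + 1.8541*q^3 - 15.6496*q^2 - 7.0065*q + 25.0342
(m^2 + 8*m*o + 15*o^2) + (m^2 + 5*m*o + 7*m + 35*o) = 2*m^2 + 13*m*o + 7*m + 15*o^2 + 35*o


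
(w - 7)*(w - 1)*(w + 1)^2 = w^4 - 6*w^3 - 8*w^2 + 6*w + 7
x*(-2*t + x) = -2*t*x + x^2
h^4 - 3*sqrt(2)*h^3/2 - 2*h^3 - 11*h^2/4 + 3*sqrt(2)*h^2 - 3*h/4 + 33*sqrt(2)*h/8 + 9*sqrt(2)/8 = (h - 3)*(h + 1/2)^2*(h - 3*sqrt(2)/2)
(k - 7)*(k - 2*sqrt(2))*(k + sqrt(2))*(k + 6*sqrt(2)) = k^4 - 7*k^3 + 5*sqrt(2)*k^3 - 35*sqrt(2)*k^2 - 16*k^2 - 24*sqrt(2)*k + 112*k + 168*sqrt(2)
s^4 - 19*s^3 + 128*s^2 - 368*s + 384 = (s - 8)*(s - 4)^2*(s - 3)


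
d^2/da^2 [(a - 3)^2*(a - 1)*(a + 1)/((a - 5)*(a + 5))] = 2*(a^6 - 75*a^4 - 144*a^3 + 4323*a^2 - 10800*a + 4775)/(a^6 - 75*a^4 + 1875*a^2 - 15625)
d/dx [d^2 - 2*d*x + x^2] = -2*d + 2*x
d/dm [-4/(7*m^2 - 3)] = 56*m/(7*m^2 - 3)^2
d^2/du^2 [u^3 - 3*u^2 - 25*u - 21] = 6*u - 6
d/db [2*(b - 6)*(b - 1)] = 4*b - 14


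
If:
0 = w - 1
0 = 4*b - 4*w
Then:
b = 1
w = 1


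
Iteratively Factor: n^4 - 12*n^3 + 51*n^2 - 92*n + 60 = (n - 2)*(n^3 - 10*n^2 + 31*n - 30) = (n - 3)*(n - 2)*(n^2 - 7*n + 10) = (n - 3)*(n - 2)^2*(n - 5)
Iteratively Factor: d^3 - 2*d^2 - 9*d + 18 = (d + 3)*(d^2 - 5*d + 6) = (d - 2)*(d + 3)*(d - 3)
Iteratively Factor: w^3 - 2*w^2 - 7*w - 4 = (w + 1)*(w^2 - 3*w - 4) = (w + 1)^2*(w - 4)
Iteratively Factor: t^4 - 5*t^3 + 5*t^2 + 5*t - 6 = (t + 1)*(t^3 - 6*t^2 + 11*t - 6) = (t - 1)*(t + 1)*(t^2 - 5*t + 6) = (t - 3)*(t - 1)*(t + 1)*(t - 2)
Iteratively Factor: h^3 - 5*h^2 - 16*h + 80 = (h - 5)*(h^2 - 16) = (h - 5)*(h + 4)*(h - 4)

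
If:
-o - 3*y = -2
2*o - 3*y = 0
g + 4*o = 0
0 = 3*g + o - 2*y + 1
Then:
No Solution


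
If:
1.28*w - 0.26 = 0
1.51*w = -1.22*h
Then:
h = -0.25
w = 0.20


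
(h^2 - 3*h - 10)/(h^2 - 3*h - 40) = (-h^2 + 3*h + 10)/(-h^2 + 3*h + 40)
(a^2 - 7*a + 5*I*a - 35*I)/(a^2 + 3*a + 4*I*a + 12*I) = (a^2 + a*(-7 + 5*I) - 35*I)/(a^2 + a*(3 + 4*I) + 12*I)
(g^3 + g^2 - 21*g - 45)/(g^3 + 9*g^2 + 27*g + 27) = (g - 5)/(g + 3)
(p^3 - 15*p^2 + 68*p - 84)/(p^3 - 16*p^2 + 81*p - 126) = (p - 2)/(p - 3)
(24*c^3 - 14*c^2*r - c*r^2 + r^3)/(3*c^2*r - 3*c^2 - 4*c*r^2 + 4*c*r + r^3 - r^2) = (-8*c^2 + 2*c*r + r^2)/(-c*r + c + r^2 - r)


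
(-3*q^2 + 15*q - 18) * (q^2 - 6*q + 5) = -3*q^4 + 33*q^3 - 123*q^2 + 183*q - 90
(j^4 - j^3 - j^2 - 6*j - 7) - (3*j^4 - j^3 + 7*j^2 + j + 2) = -2*j^4 - 8*j^2 - 7*j - 9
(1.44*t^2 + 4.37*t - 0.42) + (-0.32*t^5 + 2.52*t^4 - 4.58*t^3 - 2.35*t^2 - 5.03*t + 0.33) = -0.32*t^5 + 2.52*t^4 - 4.58*t^3 - 0.91*t^2 - 0.66*t - 0.09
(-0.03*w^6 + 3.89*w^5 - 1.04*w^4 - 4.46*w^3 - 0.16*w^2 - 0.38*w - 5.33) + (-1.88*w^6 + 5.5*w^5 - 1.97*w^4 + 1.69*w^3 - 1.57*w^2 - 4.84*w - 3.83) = -1.91*w^6 + 9.39*w^5 - 3.01*w^4 - 2.77*w^3 - 1.73*w^2 - 5.22*w - 9.16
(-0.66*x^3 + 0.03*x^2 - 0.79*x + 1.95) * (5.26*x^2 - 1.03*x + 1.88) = -3.4716*x^5 + 0.8376*x^4 - 5.4271*x^3 + 11.1271*x^2 - 3.4937*x + 3.666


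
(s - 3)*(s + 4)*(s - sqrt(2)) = s^3 - sqrt(2)*s^2 + s^2 - 12*s - sqrt(2)*s + 12*sqrt(2)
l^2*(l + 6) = l^3 + 6*l^2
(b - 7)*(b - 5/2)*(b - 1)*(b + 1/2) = b^4 - 10*b^3 + 87*b^2/4 - 4*b - 35/4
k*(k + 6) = k^2 + 6*k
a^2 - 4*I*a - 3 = (a - 3*I)*(a - I)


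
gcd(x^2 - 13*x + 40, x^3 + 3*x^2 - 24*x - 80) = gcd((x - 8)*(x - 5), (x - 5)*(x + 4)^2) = x - 5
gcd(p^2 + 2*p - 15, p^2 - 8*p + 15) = p - 3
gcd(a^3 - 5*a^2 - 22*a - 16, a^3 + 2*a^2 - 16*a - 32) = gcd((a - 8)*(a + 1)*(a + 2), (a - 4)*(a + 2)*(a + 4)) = a + 2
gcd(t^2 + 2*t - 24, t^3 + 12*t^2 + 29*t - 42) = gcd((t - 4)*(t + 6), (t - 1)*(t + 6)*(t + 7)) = t + 6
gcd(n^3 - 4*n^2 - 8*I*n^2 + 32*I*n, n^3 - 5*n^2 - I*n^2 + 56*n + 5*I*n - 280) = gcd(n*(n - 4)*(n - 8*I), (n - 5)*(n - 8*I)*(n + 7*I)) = n - 8*I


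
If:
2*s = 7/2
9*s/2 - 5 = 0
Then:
No Solution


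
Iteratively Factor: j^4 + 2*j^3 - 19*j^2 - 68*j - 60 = (j + 2)*(j^3 - 19*j - 30) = (j + 2)*(j + 3)*(j^2 - 3*j - 10) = (j + 2)^2*(j + 3)*(j - 5)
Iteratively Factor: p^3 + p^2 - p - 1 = (p + 1)*(p^2 - 1) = (p - 1)*(p + 1)*(p + 1)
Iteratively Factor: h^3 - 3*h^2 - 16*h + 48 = (h - 4)*(h^2 + h - 12) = (h - 4)*(h - 3)*(h + 4)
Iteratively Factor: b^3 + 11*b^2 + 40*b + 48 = (b + 3)*(b^2 + 8*b + 16) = (b + 3)*(b + 4)*(b + 4)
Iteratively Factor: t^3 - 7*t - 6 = (t + 1)*(t^2 - t - 6) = (t - 3)*(t + 1)*(t + 2)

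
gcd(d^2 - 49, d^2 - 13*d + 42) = d - 7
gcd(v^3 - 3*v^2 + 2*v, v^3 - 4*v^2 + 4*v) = v^2 - 2*v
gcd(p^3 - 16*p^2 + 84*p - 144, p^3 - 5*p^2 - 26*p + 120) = p^2 - 10*p + 24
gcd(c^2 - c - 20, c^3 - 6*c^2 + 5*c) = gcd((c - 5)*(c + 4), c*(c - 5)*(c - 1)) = c - 5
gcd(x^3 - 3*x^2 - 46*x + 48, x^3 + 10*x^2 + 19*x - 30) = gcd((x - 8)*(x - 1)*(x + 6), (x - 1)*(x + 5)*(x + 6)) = x^2 + 5*x - 6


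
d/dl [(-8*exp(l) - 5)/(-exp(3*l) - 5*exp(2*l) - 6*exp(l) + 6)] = (-(8*exp(l) + 5)*(3*exp(2*l) + 10*exp(l) + 6) + 8*exp(3*l) + 40*exp(2*l) + 48*exp(l) - 48)*exp(l)/(exp(3*l) + 5*exp(2*l) + 6*exp(l) - 6)^2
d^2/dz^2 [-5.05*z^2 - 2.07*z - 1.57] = -10.1000000000000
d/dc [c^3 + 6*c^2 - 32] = 3*c*(c + 4)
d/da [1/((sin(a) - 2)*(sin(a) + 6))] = -2*(sin(a) + 2)*cos(a)/((sin(a) - 2)^2*(sin(a) + 6)^2)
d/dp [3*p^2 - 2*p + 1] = 6*p - 2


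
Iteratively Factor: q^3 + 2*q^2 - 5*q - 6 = (q + 3)*(q^2 - q - 2) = (q + 1)*(q + 3)*(q - 2)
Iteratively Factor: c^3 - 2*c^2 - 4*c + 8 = (c - 2)*(c^2 - 4) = (c - 2)*(c + 2)*(c - 2)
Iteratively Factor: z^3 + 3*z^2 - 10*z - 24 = (z + 4)*(z^2 - z - 6) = (z + 2)*(z + 4)*(z - 3)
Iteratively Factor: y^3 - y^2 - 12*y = (y)*(y^2 - y - 12) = y*(y + 3)*(y - 4)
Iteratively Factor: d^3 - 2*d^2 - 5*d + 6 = (d - 3)*(d^2 + d - 2) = (d - 3)*(d - 1)*(d + 2)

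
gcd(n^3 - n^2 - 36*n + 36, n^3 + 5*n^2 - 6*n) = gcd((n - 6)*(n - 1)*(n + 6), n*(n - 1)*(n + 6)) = n^2 + 5*n - 6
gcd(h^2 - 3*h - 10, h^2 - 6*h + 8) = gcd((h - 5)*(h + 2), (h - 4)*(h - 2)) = 1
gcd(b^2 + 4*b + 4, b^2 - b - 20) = 1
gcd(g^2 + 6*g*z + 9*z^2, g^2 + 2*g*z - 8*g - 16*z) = 1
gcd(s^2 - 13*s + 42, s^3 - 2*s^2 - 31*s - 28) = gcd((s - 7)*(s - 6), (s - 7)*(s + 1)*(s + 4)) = s - 7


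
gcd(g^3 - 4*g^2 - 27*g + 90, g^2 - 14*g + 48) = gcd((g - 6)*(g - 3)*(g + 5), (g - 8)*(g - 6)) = g - 6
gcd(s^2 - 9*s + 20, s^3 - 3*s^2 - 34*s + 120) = s^2 - 9*s + 20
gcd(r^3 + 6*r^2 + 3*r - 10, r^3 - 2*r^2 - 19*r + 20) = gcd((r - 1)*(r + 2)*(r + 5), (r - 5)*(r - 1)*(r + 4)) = r - 1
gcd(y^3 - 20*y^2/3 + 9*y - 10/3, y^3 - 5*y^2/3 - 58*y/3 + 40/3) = y^2 - 17*y/3 + 10/3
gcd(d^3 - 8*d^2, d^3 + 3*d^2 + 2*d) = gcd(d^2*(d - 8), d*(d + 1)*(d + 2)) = d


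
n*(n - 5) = n^2 - 5*n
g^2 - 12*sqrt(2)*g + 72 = (g - 6*sqrt(2))^2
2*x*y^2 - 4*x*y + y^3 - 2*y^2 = y*(2*x + y)*(y - 2)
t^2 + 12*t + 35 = (t + 5)*(t + 7)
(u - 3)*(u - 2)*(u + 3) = u^3 - 2*u^2 - 9*u + 18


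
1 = 1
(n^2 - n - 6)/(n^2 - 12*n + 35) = (n^2 - n - 6)/(n^2 - 12*n + 35)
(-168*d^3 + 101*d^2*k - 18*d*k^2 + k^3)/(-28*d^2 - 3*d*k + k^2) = (24*d^2 - 11*d*k + k^2)/(4*d + k)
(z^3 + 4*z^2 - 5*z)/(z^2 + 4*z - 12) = z*(z^2 + 4*z - 5)/(z^2 + 4*z - 12)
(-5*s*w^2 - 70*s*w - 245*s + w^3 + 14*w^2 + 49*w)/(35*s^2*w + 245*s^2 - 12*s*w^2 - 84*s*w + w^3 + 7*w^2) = (-w - 7)/(7*s - w)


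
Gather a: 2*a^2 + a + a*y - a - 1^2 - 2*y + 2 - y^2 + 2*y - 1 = 2*a^2 + a*y - y^2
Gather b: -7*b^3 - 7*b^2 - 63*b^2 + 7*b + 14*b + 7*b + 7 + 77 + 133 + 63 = -7*b^3 - 70*b^2 + 28*b + 280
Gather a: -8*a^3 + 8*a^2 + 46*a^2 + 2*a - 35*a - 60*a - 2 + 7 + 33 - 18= -8*a^3 + 54*a^2 - 93*a + 20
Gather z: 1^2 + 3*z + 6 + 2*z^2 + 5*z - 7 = 2*z^2 + 8*z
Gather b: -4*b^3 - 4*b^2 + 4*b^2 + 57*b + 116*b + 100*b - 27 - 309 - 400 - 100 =-4*b^3 + 273*b - 836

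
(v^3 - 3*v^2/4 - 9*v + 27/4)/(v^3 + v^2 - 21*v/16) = 4*(v^2 - 9)/(v*(4*v + 7))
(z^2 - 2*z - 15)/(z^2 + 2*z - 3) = (z - 5)/(z - 1)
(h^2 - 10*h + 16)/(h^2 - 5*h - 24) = (h - 2)/(h + 3)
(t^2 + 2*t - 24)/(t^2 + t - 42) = (t^2 + 2*t - 24)/(t^2 + t - 42)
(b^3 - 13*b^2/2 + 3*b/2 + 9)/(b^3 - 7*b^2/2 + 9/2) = (b - 6)/(b - 3)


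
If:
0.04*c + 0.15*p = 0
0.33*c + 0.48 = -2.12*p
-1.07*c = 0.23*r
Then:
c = 2.04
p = -0.54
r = -9.49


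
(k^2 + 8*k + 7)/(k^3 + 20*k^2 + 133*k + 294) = (k + 1)/(k^2 + 13*k + 42)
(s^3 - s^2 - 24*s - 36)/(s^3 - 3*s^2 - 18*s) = (s + 2)/s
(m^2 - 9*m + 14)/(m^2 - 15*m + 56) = (m - 2)/(m - 8)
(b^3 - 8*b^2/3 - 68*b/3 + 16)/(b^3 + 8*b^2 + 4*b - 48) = (b^2 - 20*b/3 + 4)/(b^2 + 4*b - 12)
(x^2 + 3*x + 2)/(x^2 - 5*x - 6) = (x + 2)/(x - 6)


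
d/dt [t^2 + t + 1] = 2*t + 1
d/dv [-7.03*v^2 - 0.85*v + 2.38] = -14.06*v - 0.85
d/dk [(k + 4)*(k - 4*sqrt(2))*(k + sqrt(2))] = 3*k^2 - 6*sqrt(2)*k + 8*k - 12*sqrt(2) - 8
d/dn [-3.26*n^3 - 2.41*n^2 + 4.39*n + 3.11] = -9.78*n^2 - 4.82*n + 4.39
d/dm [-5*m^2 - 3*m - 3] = -10*m - 3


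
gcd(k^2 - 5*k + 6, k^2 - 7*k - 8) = 1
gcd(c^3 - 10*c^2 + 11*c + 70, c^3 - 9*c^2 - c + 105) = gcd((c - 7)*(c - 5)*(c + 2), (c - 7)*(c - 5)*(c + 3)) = c^2 - 12*c + 35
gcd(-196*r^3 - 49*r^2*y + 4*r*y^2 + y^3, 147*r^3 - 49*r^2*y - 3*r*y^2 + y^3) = -49*r^2 + y^2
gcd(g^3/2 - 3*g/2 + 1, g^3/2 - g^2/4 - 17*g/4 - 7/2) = g + 2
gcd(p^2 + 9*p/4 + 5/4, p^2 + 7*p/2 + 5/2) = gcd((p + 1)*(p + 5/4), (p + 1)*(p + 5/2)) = p + 1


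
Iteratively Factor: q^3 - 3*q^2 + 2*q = (q - 2)*(q^2 - q) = (q - 2)*(q - 1)*(q)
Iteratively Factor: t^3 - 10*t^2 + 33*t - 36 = (t - 4)*(t^2 - 6*t + 9) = (t - 4)*(t - 3)*(t - 3)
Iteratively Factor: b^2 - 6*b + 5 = (b - 5)*(b - 1)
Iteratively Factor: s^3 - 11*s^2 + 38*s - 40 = (s - 4)*(s^2 - 7*s + 10) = (s - 4)*(s - 2)*(s - 5)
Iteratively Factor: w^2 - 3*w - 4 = (w + 1)*(w - 4)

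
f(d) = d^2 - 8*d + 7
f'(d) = 2*d - 8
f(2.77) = -7.49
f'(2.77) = -2.46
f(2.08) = -5.31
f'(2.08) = -3.84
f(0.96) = 0.24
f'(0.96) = -6.08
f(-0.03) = 7.24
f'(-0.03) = -8.06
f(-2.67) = 35.49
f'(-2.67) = -13.34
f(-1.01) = 16.10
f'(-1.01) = -10.02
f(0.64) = 2.29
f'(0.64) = -6.72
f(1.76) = -3.98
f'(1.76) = -4.48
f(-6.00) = 91.00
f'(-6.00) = -20.00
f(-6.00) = 91.00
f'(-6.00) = -20.00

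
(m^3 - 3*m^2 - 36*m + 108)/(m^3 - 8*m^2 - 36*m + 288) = (m - 3)/(m - 8)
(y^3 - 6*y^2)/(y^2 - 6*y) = y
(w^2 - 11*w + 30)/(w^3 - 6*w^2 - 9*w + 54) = (w - 5)/(w^2 - 9)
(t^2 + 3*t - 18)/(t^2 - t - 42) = (t - 3)/(t - 7)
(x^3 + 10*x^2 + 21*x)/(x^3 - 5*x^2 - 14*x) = (x^2 + 10*x + 21)/(x^2 - 5*x - 14)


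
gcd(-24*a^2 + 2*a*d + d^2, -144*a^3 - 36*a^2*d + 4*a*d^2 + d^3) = 6*a + d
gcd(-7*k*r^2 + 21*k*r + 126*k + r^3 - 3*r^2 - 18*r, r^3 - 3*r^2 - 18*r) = r^2 - 3*r - 18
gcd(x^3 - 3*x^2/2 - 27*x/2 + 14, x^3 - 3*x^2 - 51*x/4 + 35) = x^2 - x/2 - 14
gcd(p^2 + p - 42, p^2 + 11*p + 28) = p + 7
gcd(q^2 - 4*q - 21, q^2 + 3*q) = q + 3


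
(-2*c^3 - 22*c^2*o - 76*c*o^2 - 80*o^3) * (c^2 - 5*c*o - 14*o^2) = -2*c^5 - 12*c^4*o + 62*c^3*o^2 + 608*c^2*o^3 + 1464*c*o^4 + 1120*o^5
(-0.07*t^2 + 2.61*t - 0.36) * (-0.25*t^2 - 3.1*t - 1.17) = 0.0175*t^4 - 0.4355*t^3 - 7.9191*t^2 - 1.9377*t + 0.4212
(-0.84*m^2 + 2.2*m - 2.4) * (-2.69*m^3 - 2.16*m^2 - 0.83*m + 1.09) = 2.2596*m^5 - 4.1036*m^4 + 2.4012*m^3 + 2.4424*m^2 + 4.39*m - 2.616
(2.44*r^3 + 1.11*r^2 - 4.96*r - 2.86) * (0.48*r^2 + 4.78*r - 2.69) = 1.1712*r^5 + 12.196*r^4 - 3.6386*r^3 - 28.0675*r^2 - 0.3284*r + 7.6934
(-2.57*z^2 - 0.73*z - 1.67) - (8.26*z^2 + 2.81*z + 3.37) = -10.83*z^2 - 3.54*z - 5.04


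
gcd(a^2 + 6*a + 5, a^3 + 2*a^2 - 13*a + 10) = a + 5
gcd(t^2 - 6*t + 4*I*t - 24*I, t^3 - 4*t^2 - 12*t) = t - 6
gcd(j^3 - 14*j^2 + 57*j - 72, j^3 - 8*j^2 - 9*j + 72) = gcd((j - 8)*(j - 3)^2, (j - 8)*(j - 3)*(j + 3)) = j^2 - 11*j + 24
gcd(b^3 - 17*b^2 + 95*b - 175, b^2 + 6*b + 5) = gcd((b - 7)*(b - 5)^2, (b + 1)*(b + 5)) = 1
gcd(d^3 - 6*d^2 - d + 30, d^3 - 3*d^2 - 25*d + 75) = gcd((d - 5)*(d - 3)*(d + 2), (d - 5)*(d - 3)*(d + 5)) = d^2 - 8*d + 15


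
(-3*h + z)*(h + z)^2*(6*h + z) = -18*h^4 - 33*h^3*z - 11*h^2*z^2 + 5*h*z^3 + z^4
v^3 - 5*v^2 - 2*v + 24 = (v - 4)*(v - 3)*(v + 2)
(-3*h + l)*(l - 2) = -3*h*l + 6*h + l^2 - 2*l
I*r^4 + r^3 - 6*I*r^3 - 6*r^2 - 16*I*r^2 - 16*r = r*(r - 8)*(r + 2)*(I*r + 1)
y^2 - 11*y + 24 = (y - 8)*(y - 3)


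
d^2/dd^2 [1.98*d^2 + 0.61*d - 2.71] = 3.96000000000000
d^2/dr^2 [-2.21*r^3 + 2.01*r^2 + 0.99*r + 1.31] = 4.02 - 13.26*r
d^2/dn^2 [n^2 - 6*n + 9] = 2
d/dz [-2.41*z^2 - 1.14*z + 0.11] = -4.82*z - 1.14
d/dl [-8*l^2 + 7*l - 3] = 7 - 16*l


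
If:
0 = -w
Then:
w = 0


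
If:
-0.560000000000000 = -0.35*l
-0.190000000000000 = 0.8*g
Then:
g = -0.24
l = 1.60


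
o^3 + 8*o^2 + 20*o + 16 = (o + 2)^2*(o + 4)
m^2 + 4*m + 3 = (m + 1)*(m + 3)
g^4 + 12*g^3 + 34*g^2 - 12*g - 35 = (g - 1)*(g + 1)*(g + 5)*(g + 7)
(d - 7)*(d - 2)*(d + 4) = d^3 - 5*d^2 - 22*d + 56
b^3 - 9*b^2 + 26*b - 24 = (b - 4)*(b - 3)*(b - 2)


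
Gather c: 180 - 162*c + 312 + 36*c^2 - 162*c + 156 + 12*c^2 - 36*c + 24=48*c^2 - 360*c + 672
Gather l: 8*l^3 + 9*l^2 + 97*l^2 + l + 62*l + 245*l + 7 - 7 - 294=8*l^3 + 106*l^2 + 308*l - 294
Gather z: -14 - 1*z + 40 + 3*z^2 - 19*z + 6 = 3*z^2 - 20*z + 32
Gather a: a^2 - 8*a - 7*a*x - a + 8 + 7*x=a^2 + a*(-7*x - 9) + 7*x + 8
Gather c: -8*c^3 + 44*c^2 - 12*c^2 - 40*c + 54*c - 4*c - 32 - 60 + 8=-8*c^3 + 32*c^2 + 10*c - 84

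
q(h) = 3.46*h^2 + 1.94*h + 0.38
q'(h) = 6.92*h + 1.94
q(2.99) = 37.11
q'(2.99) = 22.63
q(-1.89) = 9.07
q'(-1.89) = -11.14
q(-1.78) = 7.89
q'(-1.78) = -10.38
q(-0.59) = 0.44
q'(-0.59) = -2.14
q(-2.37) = 15.22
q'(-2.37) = -14.46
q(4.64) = 83.87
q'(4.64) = 34.05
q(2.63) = 29.41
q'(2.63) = 20.14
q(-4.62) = 65.27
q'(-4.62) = -30.03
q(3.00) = 37.34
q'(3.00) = 22.70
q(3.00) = 37.34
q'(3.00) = 22.70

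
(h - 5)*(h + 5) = h^2 - 25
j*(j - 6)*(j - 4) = j^3 - 10*j^2 + 24*j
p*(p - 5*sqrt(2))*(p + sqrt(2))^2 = p^4 - 3*sqrt(2)*p^3 - 18*p^2 - 10*sqrt(2)*p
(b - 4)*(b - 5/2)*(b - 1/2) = b^3 - 7*b^2 + 53*b/4 - 5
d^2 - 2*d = d*(d - 2)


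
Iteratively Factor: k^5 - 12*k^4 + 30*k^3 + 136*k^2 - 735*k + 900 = (k - 3)*(k^4 - 9*k^3 + 3*k^2 + 145*k - 300) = (k - 3)*(k + 4)*(k^3 - 13*k^2 + 55*k - 75) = (k - 3)^2*(k + 4)*(k^2 - 10*k + 25) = (k - 5)*(k - 3)^2*(k + 4)*(k - 5)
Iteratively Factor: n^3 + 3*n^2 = (n)*(n^2 + 3*n) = n*(n + 3)*(n)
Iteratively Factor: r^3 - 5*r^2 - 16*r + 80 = (r + 4)*(r^2 - 9*r + 20) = (r - 4)*(r + 4)*(r - 5)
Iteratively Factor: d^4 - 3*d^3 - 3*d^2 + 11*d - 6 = (d - 1)*(d^3 - 2*d^2 - 5*d + 6) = (d - 1)*(d + 2)*(d^2 - 4*d + 3) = (d - 3)*(d - 1)*(d + 2)*(d - 1)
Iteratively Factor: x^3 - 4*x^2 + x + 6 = (x - 3)*(x^2 - x - 2) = (x - 3)*(x + 1)*(x - 2)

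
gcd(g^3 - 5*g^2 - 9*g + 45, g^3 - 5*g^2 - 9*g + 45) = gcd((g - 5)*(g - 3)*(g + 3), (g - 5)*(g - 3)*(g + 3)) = g^3 - 5*g^2 - 9*g + 45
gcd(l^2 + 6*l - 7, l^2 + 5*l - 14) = l + 7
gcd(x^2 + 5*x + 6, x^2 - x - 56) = 1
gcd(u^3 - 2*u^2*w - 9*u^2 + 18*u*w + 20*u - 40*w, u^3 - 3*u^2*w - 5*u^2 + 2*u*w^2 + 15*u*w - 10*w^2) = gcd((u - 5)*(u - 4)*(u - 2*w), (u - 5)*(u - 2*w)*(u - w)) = u^2 - 2*u*w - 5*u + 10*w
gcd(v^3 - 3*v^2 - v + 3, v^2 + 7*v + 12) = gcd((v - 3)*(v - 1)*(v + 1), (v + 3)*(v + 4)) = 1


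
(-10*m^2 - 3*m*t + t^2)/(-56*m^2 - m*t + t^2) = (10*m^2 + 3*m*t - t^2)/(56*m^2 + m*t - t^2)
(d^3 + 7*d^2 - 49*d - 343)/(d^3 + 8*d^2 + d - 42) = (d^2 - 49)/(d^2 + d - 6)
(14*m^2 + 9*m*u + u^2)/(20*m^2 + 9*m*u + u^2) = (14*m^2 + 9*m*u + u^2)/(20*m^2 + 9*m*u + u^2)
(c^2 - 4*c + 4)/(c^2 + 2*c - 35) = (c^2 - 4*c + 4)/(c^2 + 2*c - 35)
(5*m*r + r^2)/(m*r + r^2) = (5*m + r)/(m + r)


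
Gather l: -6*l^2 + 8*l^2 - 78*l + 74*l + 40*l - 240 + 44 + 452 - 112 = 2*l^2 + 36*l + 144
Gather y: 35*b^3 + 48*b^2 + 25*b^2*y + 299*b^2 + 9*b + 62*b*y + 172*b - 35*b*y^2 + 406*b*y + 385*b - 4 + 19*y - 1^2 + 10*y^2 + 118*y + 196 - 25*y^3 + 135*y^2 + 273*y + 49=35*b^3 + 347*b^2 + 566*b - 25*y^3 + y^2*(145 - 35*b) + y*(25*b^2 + 468*b + 410) + 240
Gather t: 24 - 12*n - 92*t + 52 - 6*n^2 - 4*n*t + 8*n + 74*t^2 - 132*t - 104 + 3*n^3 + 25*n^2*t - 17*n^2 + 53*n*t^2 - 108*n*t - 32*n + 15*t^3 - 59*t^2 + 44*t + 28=3*n^3 - 23*n^2 - 36*n + 15*t^3 + t^2*(53*n + 15) + t*(25*n^2 - 112*n - 180)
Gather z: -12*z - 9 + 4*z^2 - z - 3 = 4*z^2 - 13*z - 12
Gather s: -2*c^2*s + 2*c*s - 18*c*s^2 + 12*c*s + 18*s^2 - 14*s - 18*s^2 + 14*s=-18*c*s^2 + s*(-2*c^2 + 14*c)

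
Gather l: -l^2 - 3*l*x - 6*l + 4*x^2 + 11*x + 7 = -l^2 + l*(-3*x - 6) + 4*x^2 + 11*x + 7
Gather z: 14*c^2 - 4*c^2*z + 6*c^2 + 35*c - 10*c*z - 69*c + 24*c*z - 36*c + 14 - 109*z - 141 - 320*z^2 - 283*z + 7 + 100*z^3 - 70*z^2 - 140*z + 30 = 20*c^2 - 70*c + 100*z^3 - 390*z^2 + z*(-4*c^2 + 14*c - 532) - 90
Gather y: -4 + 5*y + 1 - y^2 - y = -y^2 + 4*y - 3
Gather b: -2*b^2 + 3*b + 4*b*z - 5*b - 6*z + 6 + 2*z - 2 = -2*b^2 + b*(4*z - 2) - 4*z + 4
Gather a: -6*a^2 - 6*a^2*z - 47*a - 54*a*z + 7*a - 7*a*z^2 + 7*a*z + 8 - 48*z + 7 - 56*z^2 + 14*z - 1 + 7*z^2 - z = a^2*(-6*z - 6) + a*(-7*z^2 - 47*z - 40) - 49*z^2 - 35*z + 14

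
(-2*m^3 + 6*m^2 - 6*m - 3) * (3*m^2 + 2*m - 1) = -6*m^5 + 14*m^4 - 4*m^3 - 27*m^2 + 3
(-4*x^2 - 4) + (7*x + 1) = -4*x^2 + 7*x - 3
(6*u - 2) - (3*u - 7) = 3*u + 5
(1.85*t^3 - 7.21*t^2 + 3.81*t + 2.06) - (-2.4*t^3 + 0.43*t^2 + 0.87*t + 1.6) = 4.25*t^3 - 7.64*t^2 + 2.94*t + 0.46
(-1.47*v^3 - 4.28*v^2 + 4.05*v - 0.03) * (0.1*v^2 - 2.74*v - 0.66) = -0.147*v^5 + 3.5998*v^4 + 13.1024*v^3 - 8.2752*v^2 - 2.5908*v + 0.0198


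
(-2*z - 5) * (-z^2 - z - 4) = 2*z^3 + 7*z^2 + 13*z + 20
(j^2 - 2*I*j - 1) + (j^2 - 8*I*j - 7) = 2*j^2 - 10*I*j - 8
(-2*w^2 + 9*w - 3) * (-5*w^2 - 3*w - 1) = 10*w^4 - 39*w^3 - 10*w^2 + 3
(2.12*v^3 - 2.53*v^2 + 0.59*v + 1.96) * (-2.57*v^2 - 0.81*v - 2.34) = -5.4484*v^5 + 4.7849*v^4 - 4.4278*v^3 + 0.4051*v^2 - 2.9682*v - 4.5864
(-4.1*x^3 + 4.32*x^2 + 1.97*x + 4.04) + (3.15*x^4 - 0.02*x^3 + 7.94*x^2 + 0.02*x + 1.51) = 3.15*x^4 - 4.12*x^3 + 12.26*x^2 + 1.99*x + 5.55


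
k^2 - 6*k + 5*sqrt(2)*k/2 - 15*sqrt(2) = (k - 6)*(k + 5*sqrt(2)/2)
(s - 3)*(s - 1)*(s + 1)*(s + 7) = s^4 + 4*s^3 - 22*s^2 - 4*s + 21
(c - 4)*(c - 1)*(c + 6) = c^3 + c^2 - 26*c + 24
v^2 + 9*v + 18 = (v + 3)*(v + 6)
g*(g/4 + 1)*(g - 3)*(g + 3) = g^4/4 + g^3 - 9*g^2/4 - 9*g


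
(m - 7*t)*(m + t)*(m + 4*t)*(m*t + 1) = m^4*t - 2*m^3*t^2 + m^3 - 31*m^2*t^3 - 2*m^2*t - 28*m*t^4 - 31*m*t^2 - 28*t^3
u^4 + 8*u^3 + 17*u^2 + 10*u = u*(u + 1)*(u + 2)*(u + 5)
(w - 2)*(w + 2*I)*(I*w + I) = I*w^3 - 2*w^2 - I*w^2 + 2*w - 2*I*w + 4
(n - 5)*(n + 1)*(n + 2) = n^3 - 2*n^2 - 13*n - 10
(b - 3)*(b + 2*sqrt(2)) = b^2 - 3*b + 2*sqrt(2)*b - 6*sqrt(2)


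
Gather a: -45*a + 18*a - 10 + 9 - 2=-27*a - 3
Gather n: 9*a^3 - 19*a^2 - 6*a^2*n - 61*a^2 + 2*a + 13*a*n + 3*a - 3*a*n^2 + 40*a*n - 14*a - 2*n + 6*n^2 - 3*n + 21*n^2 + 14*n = 9*a^3 - 80*a^2 - 9*a + n^2*(27 - 3*a) + n*(-6*a^2 + 53*a + 9)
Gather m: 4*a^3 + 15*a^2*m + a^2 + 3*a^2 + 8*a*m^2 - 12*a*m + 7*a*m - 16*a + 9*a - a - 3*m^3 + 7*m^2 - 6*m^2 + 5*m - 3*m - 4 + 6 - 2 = 4*a^3 + 4*a^2 - 8*a - 3*m^3 + m^2*(8*a + 1) + m*(15*a^2 - 5*a + 2)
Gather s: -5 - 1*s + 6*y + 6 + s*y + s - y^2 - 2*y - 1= s*y - y^2 + 4*y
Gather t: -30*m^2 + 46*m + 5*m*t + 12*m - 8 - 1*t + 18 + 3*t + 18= -30*m^2 + 58*m + t*(5*m + 2) + 28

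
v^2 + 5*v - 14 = (v - 2)*(v + 7)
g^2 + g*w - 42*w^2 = (g - 6*w)*(g + 7*w)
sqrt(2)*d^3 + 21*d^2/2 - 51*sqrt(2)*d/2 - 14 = (d - 2*sqrt(2))*(d + 7*sqrt(2))*(sqrt(2)*d + 1/2)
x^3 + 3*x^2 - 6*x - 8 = (x - 2)*(x + 1)*(x + 4)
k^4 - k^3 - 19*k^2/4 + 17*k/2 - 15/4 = (k - 3/2)*(k - 1)^2*(k + 5/2)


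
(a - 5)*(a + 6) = a^2 + a - 30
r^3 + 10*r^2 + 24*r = r*(r + 4)*(r + 6)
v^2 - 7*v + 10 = (v - 5)*(v - 2)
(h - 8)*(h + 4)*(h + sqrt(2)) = h^3 - 4*h^2 + sqrt(2)*h^2 - 32*h - 4*sqrt(2)*h - 32*sqrt(2)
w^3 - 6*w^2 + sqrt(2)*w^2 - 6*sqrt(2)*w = w*(w - 6)*(w + sqrt(2))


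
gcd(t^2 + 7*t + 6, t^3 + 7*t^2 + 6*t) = t^2 + 7*t + 6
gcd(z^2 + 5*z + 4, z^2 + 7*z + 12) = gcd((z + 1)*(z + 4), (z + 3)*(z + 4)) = z + 4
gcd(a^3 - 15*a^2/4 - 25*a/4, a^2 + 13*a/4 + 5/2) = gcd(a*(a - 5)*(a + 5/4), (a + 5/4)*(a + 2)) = a + 5/4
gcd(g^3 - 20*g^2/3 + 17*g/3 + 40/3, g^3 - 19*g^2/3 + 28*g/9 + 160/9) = g^2 - 23*g/3 + 40/3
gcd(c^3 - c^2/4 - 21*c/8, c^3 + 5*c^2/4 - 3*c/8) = c^2 + 3*c/2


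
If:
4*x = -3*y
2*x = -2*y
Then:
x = 0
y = 0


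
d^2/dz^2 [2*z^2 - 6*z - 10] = 4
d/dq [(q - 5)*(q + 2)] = 2*q - 3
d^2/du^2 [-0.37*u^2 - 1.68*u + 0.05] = -0.740000000000000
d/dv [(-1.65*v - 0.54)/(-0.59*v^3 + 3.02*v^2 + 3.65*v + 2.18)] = (-1.947*v^3 + 4.0272*v^2 + 3.2616*v - 1.626)/(0.3481*v^6 - 3.5636*v^5 + 4.8134*v^4 + 19.4736*v^3 + 26.4897*v^2 + 15.914*v + 4.7524)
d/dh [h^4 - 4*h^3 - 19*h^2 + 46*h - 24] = 4*h^3 - 12*h^2 - 38*h + 46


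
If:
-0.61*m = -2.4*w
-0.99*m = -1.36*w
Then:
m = 0.00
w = 0.00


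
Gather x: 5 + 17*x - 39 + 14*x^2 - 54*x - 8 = 14*x^2 - 37*x - 42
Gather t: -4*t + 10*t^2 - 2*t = 10*t^2 - 6*t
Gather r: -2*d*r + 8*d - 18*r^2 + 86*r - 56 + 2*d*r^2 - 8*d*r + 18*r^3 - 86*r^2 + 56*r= 8*d + 18*r^3 + r^2*(2*d - 104) + r*(142 - 10*d) - 56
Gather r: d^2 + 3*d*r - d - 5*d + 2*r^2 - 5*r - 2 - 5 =d^2 - 6*d + 2*r^2 + r*(3*d - 5) - 7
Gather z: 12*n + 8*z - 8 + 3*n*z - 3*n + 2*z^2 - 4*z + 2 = 9*n + 2*z^2 + z*(3*n + 4) - 6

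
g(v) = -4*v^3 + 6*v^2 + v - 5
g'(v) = -12*v^2 + 12*v + 1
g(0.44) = -3.74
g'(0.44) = 3.96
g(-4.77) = 560.87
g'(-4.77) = -329.27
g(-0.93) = 2.48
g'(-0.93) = -20.54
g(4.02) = -163.88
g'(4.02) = -144.68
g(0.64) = -2.95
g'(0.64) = 3.76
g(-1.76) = 33.63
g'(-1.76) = -57.29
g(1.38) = -2.71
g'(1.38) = -5.29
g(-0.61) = -2.47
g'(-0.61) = -10.79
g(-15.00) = 14830.00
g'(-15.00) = -2879.00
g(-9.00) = 3388.00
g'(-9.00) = -1079.00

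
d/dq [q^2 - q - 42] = 2*q - 1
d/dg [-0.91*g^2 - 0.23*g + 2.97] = -1.82*g - 0.23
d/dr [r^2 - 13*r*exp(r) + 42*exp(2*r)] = -13*r*exp(r) + 2*r + 84*exp(2*r) - 13*exp(r)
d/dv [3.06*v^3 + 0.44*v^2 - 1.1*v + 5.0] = 9.18*v^2 + 0.88*v - 1.1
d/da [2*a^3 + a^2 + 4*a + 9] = 6*a^2 + 2*a + 4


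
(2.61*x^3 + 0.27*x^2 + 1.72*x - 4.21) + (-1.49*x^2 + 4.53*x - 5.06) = 2.61*x^3 - 1.22*x^2 + 6.25*x - 9.27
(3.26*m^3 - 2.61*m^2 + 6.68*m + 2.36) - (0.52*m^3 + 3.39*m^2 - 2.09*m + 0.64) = 2.74*m^3 - 6.0*m^2 + 8.77*m + 1.72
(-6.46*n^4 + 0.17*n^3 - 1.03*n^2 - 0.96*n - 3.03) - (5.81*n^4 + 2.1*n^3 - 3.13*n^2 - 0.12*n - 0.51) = -12.27*n^4 - 1.93*n^3 + 2.1*n^2 - 0.84*n - 2.52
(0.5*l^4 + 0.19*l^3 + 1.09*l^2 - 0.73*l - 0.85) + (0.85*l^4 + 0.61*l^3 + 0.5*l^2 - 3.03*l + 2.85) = 1.35*l^4 + 0.8*l^3 + 1.59*l^2 - 3.76*l + 2.0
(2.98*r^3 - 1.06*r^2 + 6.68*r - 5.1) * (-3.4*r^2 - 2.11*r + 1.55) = -10.132*r^5 - 2.6838*r^4 - 15.8564*r^3 + 1.6022*r^2 + 21.115*r - 7.905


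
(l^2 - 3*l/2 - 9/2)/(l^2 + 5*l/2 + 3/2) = (l - 3)/(l + 1)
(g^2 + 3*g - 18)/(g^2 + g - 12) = (g + 6)/(g + 4)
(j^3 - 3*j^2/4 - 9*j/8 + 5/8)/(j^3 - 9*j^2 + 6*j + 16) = (8*j^2 - 14*j + 5)/(8*(j^2 - 10*j + 16))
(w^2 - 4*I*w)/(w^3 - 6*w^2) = (w - 4*I)/(w*(w - 6))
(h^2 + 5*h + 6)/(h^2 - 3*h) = (h^2 + 5*h + 6)/(h*(h - 3))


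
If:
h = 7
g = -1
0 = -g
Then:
No Solution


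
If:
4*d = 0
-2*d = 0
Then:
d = 0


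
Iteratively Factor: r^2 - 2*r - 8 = (r + 2)*(r - 4)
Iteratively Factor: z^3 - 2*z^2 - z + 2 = (z - 2)*(z^2 - 1) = (z - 2)*(z - 1)*(z + 1)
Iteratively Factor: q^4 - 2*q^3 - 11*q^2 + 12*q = (q)*(q^3 - 2*q^2 - 11*q + 12) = q*(q + 3)*(q^2 - 5*q + 4) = q*(q - 4)*(q + 3)*(q - 1)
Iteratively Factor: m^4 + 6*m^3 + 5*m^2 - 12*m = (m - 1)*(m^3 + 7*m^2 + 12*m) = m*(m - 1)*(m^2 + 7*m + 12) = m*(m - 1)*(m + 3)*(m + 4)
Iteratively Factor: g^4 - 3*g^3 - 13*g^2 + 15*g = (g - 1)*(g^3 - 2*g^2 - 15*g) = (g - 5)*(g - 1)*(g^2 + 3*g) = (g - 5)*(g - 1)*(g + 3)*(g)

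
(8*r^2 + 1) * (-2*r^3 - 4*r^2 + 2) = -16*r^5 - 32*r^4 - 2*r^3 + 12*r^2 + 2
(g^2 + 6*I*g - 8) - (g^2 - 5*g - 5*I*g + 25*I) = 5*g + 11*I*g - 8 - 25*I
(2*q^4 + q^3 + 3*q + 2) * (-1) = -2*q^4 - q^3 - 3*q - 2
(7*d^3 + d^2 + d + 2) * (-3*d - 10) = -21*d^4 - 73*d^3 - 13*d^2 - 16*d - 20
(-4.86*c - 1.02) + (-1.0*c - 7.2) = -5.86*c - 8.22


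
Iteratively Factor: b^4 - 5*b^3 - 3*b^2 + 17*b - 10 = (b + 2)*(b^3 - 7*b^2 + 11*b - 5) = (b - 1)*(b + 2)*(b^2 - 6*b + 5) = (b - 5)*(b - 1)*(b + 2)*(b - 1)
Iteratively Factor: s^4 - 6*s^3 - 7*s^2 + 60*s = (s - 5)*(s^3 - s^2 - 12*s) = s*(s - 5)*(s^2 - s - 12) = s*(s - 5)*(s - 4)*(s + 3)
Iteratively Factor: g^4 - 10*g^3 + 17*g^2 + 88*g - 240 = (g - 5)*(g^3 - 5*g^2 - 8*g + 48) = (g - 5)*(g + 3)*(g^2 - 8*g + 16) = (g - 5)*(g - 4)*(g + 3)*(g - 4)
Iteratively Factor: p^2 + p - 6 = (p - 2)*(p + 3)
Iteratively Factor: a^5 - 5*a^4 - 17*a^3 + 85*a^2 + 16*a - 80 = (a - 1)*(a^4 - 4*a^3 - 21*a^2 + 64*a + 80) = (a - 5)*(a - 1)*(a^3 + a^2 - 16*a - 16) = (a - 5)*(a - 4)*(a - 1)*(a^2 + 5*a + 4) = (a - 5)*(a - 4)*(a - 1)*(a + 1)*(a + 4)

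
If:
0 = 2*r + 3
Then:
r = -3/2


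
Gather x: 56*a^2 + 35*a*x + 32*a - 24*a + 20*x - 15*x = 56*a^2 + 8*a + x*(35*a + 5)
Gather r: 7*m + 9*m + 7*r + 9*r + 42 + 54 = 16*m + 16*r + 96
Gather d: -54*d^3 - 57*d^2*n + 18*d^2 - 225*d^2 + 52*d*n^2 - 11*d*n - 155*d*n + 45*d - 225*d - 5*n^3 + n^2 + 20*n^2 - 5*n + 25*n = -54*d^3 + d^2*(-57*n - 207) + d*(52*n^2 - 166*n - 180) - 5*n^3 + 21*n^2 + 20*n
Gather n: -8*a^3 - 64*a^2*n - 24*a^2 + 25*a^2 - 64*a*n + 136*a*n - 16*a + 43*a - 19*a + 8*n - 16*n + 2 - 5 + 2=-8*a^3 + a^2 + 8*a + n*(-64*a^2 + 72*a - 8) - 1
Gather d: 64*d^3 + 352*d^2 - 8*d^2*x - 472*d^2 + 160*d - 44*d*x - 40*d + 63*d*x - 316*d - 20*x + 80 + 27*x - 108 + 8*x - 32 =64*d^3 + d^2*(-8*x - 120) + d*(19*x - 196) + 15*x - 60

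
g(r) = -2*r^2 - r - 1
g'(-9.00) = 35.00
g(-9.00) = -154.00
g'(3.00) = -13.00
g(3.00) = -22.00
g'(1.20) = -5.80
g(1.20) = -5.08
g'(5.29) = -22.16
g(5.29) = -62.26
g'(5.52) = -23.08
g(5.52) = -67.46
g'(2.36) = -10.44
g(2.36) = -14.50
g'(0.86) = -4.44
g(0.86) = -3.34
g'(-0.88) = 2.52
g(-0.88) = -1.67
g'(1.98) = -8.92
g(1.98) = -10.82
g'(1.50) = -7.00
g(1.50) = -7.00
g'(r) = -4*r - 1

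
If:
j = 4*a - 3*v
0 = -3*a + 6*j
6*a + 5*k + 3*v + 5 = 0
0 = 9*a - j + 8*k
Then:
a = -80/67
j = -40/67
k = 85/67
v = -280/201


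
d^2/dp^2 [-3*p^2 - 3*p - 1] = -6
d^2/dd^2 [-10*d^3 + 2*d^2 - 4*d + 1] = 4 - 60*d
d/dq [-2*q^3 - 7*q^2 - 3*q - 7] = -6*q^2 - 14*q - 3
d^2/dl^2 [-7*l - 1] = 0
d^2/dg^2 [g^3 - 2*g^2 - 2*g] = 6*g - 4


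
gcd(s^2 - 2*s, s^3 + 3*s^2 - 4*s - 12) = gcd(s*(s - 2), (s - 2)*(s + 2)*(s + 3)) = s - 2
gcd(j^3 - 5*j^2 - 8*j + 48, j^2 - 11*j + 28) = j - 4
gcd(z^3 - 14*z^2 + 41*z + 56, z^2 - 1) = z + 1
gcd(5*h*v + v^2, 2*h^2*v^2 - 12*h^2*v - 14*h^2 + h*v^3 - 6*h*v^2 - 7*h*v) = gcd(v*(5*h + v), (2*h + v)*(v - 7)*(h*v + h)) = 1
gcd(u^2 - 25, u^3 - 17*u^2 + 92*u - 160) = u - 5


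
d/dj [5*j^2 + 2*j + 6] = 10*j + 2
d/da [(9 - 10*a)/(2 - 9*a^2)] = 2*(-45*a^2 + 81*a - 10)/(81*a^4 - 36*a^2 + 4)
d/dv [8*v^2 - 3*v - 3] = 16*v - 3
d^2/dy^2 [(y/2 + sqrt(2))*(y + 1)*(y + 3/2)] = 3*y + 5/2 + 2*sqrt(2)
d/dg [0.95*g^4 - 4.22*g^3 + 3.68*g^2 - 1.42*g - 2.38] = 3.8*g^3 - 12.66*g^2 + 7.36*g - 1.42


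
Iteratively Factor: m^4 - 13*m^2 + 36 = (m - 3)*(m^3 + 3*m^2 - 4*m - 12) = (m - 3)*(m + 3)*(m^2 - 4) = (m - 3)*(m - 2)*(m + 3)*(m + 2)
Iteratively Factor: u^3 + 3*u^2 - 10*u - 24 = (u + 4)*(u^2 - u - 6) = (u + 2)*(u + 4)*(u - 3)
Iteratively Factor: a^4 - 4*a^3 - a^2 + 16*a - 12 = (a + 2)*(a^3 - 6*a^2 + 11*a - 6) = (a - 1)*(a + 2)*(a^2 - 5*a + 6) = (a - 3)*(a - 1)*(a + 2)*(a - 2)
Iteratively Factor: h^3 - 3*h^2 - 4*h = (h + 1)*(h^2 - 4*h) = h*(h + 1)*(h - 4)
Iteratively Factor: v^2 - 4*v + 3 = (v - 1)*(v - 3)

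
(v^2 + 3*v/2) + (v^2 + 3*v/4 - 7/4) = 2*v^2 + 9*v/4 - 7/4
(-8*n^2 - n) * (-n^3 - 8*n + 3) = 8*n^5 + n^4 + 64*n^3 - 16*n^2 - 3*n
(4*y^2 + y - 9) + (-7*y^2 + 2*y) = -3*y^2 + 3*y - 9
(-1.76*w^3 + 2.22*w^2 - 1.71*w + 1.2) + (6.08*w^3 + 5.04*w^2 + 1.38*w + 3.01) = 4.32*w^3 + 7.26*w^2 - 0.33*w + 4.21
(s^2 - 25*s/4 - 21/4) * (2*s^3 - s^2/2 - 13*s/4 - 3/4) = 2*s^5 - 13*s^4 - 85*s^3/8 + 355*s^2/16 + 87*s/4 + 63/16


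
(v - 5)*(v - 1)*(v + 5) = v^3 - v^2 - 25*v + 25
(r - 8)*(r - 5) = r^2 - 13*r + 40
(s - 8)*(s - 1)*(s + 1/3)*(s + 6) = s^4 - 8*s^3/3 - 47*s^2 + 98*s/3 + 16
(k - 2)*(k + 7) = k^2 + 5*k - 14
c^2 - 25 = (c - 5)*(c + 5)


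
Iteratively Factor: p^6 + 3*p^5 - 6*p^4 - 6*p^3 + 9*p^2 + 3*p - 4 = (p + 1)*(p^5 + 2*p^4 - 8*p^3 + 2*p^2 + 7*p - 4) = (p - 1)*(p + 1)*(p^4 + 3*p^3 - 5*p^2 - 3*p + 4) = (p - 1)*(p + 1)^2*(p^3 + 2*p^2 - 7*p + 4) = (p - 1)^2*(p + 1)^2*(p^2 + 3*p - 4) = (p - 1)^3*(p + 1)^2*(p + 4)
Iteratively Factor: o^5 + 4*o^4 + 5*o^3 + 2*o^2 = (o + 1)*(o^4 + 3*o^3 + 2*o^2) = (o + 1)*(o + 2)*(o^3 + o^2) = o*(o + 1)*(o + 2)*(o^2 + o) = o^2*(o + 1)*(o + 2)*(o + 1)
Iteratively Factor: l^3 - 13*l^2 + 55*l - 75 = (l - 5)*(l^2 - 8*l + 15) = (l - 5)*(l - 3)*(l - 5)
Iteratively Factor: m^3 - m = (m)*(m^2 - 1) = m*(m + 1)*(m - 1)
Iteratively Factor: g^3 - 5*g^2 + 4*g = (g - 4)*(g^2 - g) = g*(g - 4)*(g - 1)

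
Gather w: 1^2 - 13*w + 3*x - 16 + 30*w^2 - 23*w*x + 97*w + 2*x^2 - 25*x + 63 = 30*w^2 + w*(84 - 23*x) + 2*x^2 - 22*x + 48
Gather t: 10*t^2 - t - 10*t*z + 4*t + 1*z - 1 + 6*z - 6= 10*t^2 + t*(3 - 10*z) + 7*z - 7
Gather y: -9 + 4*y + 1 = 4*y - 8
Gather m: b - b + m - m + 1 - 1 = 0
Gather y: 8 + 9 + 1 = 18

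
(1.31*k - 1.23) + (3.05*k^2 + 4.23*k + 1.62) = 3.05*k^2 + 5.54*k + 0.39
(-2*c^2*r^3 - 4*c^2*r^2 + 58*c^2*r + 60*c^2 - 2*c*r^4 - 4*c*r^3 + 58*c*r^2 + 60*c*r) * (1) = -2*c^2*r^3 - 4*c^2*r^2 + 58*c^2*r + 60*c^2 - 2*c*r^4 - 4*c*r^3 + 58*c*r^2 + 60*c*r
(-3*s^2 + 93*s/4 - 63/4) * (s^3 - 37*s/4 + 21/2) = -3*s^5 + 93*s^4/4 + 12*s^3 - 3945*s^2/16 + 6237*s/16 - 1323/8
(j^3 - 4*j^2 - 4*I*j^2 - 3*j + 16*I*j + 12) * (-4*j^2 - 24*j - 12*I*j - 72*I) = -4*j^5 - 8*j^4 + 4*I*j^4 + 60*j^3 + 8*I*j^3 - 72*j^2 - 60*I*j^2 + 864*j + 72*I*j - 864*I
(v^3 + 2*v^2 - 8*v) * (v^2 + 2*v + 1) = v^5 + 4*v^4 - 3*v^3 - 14*v^2 - 8*v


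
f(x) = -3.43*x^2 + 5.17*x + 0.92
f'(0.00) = 5.17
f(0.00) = 0.92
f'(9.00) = -56.57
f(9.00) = -230.38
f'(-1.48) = 15.32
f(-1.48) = -14.24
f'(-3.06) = 26.16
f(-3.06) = -47.02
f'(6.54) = -39.69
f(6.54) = -111.97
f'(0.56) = 1.33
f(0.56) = 2.74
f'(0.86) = -0.73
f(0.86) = 2.83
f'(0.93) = -1.21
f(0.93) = 2.76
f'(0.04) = 4.90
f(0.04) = 1.12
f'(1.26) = -3.47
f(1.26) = 1.99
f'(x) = 5.17 - 6.86*x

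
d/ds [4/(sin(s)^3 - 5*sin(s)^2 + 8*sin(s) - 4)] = 4*(4 - 3*sin(s))*cos(s)/((sin(s) - 2)^3*(sin(s) - 1)^2)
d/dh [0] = 0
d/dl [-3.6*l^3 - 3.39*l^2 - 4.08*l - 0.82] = -10.8*l^2 - 6.78*l - 4.08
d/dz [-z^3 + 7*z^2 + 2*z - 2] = -3*z^2 + 14*z + 2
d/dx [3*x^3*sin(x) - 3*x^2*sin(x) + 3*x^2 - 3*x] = 3*x^3*cos(x) + 9*x^2*sin(x) - 3*x^2*cos(x) - 6*x*sin(x) + 6*x - 3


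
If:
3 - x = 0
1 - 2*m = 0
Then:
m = 1/2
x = 3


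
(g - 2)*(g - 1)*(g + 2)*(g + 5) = g^4 + 4*g^3 - 9*g^2 - 16*g + 20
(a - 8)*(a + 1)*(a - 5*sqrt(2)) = a^3 - 5*sqrt(2)*a^2 - 7*a^2 - 8*a + 35*sqrt(2)*a + 40*sqrt(2)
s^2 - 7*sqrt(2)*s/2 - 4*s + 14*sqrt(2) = (s - 4)*(s - 7*sqrt(2)/2)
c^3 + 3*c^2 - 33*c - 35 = (c - 5)*(c + 1)*(c + 7)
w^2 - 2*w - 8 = (w - 4)*(w + 2)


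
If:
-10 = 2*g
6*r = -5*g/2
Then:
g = -5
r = 25/12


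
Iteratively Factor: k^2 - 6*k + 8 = (k - 2)*(k - 4)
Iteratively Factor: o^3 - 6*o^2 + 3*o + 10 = (o - 2)*(o^2 - 4*o - 5) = (o - 2)*(o + 1)*(o - 5)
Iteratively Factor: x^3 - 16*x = (x - 4)*(x^2 + 4*x) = (x - 4)*(x + 4)*(x)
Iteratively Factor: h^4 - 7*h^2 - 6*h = (h)*(h^3 - 7*h - 6) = h*(h - 3)*(h^2 + 3*h + 2) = h*(h - 3)*(h + 2)*(h + 1)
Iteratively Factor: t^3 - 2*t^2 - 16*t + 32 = (t - 4)*(t^2 + 2*t - 8) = (t - 4)*(t - 2)*(t + 4)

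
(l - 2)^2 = l^2 - 4*l + 4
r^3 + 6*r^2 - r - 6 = (r - 1)*(r + 1)*(r + 6)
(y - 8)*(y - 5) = y^2 - 13*y + 40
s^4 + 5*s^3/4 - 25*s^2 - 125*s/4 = s*(s - 5)*(s + 5/4)*(s + 5)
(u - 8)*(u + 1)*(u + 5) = u^3 - 2*u^2 - 43*u - 40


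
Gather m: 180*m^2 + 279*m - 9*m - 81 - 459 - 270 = 180*m^2 + 270*m - 810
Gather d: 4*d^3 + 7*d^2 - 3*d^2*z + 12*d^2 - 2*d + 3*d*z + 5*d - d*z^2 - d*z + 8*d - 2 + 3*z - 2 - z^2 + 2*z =4*d^3 + d^2*(19 - 3*z) + d*(-z^2 + 2*z + 11) - z^2 + 5*z - 4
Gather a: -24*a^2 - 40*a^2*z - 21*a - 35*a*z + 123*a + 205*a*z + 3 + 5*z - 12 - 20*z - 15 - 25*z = a^2*(-40*z - 24) + a*(170*z + 102) - 40*z - 24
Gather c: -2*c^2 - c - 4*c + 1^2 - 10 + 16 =-2*c^2 - 5*c + 7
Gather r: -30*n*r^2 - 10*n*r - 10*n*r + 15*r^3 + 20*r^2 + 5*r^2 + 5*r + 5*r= 15*r^3 + r^2*(25 - 30*n) + r*(10 - 20*n)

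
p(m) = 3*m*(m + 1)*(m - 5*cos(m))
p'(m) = 3*m*(m + 1)*(5*sin(m) + 1) + 3*m*(m - 5*cos(m)) + 3*(m + 1)*(m - 5*cos(m))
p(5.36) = 239.68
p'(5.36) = -223.14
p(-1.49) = -4.15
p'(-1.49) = 2.52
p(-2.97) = 34.34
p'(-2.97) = -26.43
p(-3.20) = 37.84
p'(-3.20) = -1.74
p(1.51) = 13.71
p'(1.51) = 82.66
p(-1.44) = -3.98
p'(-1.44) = 4.28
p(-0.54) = 3.60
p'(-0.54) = 2.33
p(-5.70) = -793.54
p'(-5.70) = 609.72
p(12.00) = 3641.38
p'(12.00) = -204.03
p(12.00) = 3641.38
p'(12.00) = -204.03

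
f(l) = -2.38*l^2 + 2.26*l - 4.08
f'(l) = 2.26 - 4.76*l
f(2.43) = -12.64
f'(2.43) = -9.31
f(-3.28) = -37.10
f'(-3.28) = 17.87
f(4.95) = -51.21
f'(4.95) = -21.30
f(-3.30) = -37.46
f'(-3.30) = 17.97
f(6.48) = -89.37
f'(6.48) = -28.58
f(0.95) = -4.08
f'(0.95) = -2.26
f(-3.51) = -41.33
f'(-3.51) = 18.97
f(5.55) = -64.85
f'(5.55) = -24.16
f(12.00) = -319.68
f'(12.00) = -54.86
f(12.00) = -319.68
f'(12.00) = -54.86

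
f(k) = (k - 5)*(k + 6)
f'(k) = 2*k + 1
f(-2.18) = -27.43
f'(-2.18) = -3.36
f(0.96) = -28.12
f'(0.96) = 2.92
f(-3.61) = -20.58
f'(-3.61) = -6.22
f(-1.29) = -29.63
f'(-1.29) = -1.58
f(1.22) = -27.29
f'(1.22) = 3.44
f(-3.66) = -20.26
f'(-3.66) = -6.32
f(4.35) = -6.73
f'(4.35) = 9.70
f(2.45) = -21.55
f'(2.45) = 5.90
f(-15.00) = 180.00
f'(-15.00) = -29.00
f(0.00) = -30.00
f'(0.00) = 1.00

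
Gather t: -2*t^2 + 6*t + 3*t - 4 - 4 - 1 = -2*t^2 + 9*t - 9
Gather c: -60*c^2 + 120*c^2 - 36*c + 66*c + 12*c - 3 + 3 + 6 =60*c^2 + 42*c + 6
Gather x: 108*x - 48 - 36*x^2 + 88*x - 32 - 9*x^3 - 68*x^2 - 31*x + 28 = -9*x^3 - 104*x^2 + 165*x - 52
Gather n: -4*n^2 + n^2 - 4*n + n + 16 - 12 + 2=-3*n^2 - 3*n + 6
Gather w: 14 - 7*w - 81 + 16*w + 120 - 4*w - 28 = 5*w + 25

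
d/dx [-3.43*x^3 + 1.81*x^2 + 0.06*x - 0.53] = -10.29*x^2 + 3.62*x + 0.06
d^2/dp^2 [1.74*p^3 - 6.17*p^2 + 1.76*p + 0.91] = 10.44*p - 12.34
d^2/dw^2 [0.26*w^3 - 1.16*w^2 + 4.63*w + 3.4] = 1.56*w - 2.32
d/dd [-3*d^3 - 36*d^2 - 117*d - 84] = -9*d^2 - 72*d - 117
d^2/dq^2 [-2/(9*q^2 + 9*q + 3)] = 4*(3*q^2 + 3*q - 3*(2*q + 1)^2 + 1)/(3*q^2 + 3*q + 1)^3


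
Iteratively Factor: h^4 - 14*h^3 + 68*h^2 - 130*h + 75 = (h - 5)*(h^3 - 9*h^2 + 23*h - 15) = (h - 5)^2*(h^2 - 4*h + 3) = (h - 5)^2*(h - 1)*(h - 3)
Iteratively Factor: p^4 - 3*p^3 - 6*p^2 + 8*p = (p + 2)*(p^3 - 5*p^2 + 4*p) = p*(p + 2)*(p^2 - 5*p + 4) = p*(p - 1)*(p + 2)*(p - 4)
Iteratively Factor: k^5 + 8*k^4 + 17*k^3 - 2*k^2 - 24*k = (k + 2)*(k^4 + 6*k^3 + 5*k^2 - 12*k) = (k + 2)*(k + 4)*(k^3 + 2*k^2 - 3*k) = (k - 1)*(k + 2)*(k + 4)*(k^2 + 3*k) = (k - 1)*(k + 2)*(k + 3)*(k + 4)*(k)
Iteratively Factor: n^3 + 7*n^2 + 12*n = (n)*(n^2 + 7*n + 12) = n*(n + 3)*(n + 4)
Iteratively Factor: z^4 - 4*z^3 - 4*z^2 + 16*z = (z)*(z^3 - 4*z^2 - 4*z + 16) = z*(z - 4)*(z^2 - 4) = z*(z - 4)*(z - 2)*(z + 2)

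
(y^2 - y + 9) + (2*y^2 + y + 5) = 3*y^2 + 14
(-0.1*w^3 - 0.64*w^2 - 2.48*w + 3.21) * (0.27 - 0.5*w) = 0.05*w^4 + 0.293*w^3 + 1.0672*w^2 - 2.2746*w + 0.8667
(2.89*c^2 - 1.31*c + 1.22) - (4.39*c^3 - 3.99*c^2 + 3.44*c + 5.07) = -4.39*c^3 + 6.88*c^2 - 4.75*c - 3.85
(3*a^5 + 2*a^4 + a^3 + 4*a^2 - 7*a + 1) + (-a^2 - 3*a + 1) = 3*a^5 + 2*a^4 + a^3 + 3*a^2 - 10*a + 2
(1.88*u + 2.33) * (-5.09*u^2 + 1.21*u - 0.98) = -9.5692*u^3 - 9.5849*u^2 + 0.9769*u - 2.2834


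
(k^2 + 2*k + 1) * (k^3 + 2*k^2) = k^5 + 4*k^4 + 5*k^3 + 2*k^2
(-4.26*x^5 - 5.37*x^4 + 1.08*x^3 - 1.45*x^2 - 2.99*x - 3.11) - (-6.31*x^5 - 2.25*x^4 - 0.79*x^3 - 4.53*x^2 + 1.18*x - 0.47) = 2.05*x^5 - 3.12*x^4 + 1.87*x^3 + 3.08*x^2 - 4.17*x - 2.64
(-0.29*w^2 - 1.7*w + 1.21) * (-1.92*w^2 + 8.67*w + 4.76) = 0.5568*w^4 + 0.7497*w^3 - 18.4426*w^2 + 2.3987*w + 5.7596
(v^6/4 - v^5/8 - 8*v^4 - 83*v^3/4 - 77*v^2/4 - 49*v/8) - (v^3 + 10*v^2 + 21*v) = v^6/4 - v^5/8 - 8*v^4 - 87*v^3/4 - 117*v^2/4 - 217*v/8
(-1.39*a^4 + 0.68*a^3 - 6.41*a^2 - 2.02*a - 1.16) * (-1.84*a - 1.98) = 2.5576*a^5 + 1.501*a^4 + 10.448*a^3 + 16.4086*a^2 + 6.134*a + 2.2968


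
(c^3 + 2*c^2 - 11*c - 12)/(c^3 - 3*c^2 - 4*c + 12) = (c^2 + 5*c + 4)/(c^2 - 4)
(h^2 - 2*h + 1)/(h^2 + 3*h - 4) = (h - 1)/(h + 4)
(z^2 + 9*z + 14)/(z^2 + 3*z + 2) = (z + 7)/(z + 1)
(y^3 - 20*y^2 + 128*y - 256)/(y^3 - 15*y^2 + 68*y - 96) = (y - 8)/(y - 3)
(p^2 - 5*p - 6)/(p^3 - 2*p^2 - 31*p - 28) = (p - 6)/(p^2 - 3*p - 28)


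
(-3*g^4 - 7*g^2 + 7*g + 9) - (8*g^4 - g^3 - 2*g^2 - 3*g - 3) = -11*g^4 + g^3 - 5*g^2 + 10*g + 12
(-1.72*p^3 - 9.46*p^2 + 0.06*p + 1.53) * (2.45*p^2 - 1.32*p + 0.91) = -4.214*p^5 - 20.9066*p^4 + 11.069*p^3 - 4.9393*p^2 - 1.965*p + 1.3923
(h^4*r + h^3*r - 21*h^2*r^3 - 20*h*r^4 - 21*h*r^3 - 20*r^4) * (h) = h^5*r + h^4*r - 21*h^3*r^3 - 20*h^2*r^4 - 21*h^2*r^3 - 20*h*r^4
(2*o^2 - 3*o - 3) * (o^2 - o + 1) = 2*o^4 - 5*o^3 + 2*o^2 - 3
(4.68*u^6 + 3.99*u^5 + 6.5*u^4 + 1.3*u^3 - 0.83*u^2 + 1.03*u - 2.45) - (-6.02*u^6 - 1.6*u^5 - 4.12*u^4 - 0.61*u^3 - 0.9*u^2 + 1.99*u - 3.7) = 10.7*u^6 + 5.59*u^5 + 10.62*u^4 + 1.91*u^3 + 0.0700000000000001*u^2 - 0.96*u + 1.25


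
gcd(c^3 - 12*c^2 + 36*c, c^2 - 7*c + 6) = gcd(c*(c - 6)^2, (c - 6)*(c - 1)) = c - 6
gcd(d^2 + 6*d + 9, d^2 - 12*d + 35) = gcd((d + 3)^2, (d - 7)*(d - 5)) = 1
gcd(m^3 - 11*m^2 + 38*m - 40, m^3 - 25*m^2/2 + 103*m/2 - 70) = m^2 - 9*m + 20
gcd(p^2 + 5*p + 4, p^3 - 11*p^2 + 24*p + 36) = p + 1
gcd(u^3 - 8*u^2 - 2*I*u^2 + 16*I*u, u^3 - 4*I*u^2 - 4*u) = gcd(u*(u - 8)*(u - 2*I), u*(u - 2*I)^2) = u^2 - 2*I*u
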